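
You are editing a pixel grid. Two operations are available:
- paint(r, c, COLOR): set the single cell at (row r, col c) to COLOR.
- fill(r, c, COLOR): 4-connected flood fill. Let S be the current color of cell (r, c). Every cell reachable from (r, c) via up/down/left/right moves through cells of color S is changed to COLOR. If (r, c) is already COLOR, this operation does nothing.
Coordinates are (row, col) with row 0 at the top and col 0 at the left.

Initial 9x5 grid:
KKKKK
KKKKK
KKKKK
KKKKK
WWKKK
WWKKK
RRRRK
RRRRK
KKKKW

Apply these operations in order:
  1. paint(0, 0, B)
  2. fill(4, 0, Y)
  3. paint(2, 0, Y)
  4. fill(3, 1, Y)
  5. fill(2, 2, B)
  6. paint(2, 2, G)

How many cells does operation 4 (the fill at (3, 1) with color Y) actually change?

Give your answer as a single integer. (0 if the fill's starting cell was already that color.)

After op 1 paint(0,0,B):
BKKKK
KKKKK
KKKKK
KKKKK
WWKKK
WWKKK
RRRRK
RRRRK
KKKKW
After op 2 fill(4,0,Y) [4 cells changed]:
BKKKK
KKKKK
KKKKK
KKKKK
YYKKK
YYKKK
RRRRK
RRRRK
KKKKW
After op 3 paint(2,0,Y):
BKKKK
KKKKK
YKKKK
KKKKK
YYKKK
YYKKK
RRRRK
RRRRK
KKKKW
After op 4 fill(3,1,Y) [26 cells changed]:
BYYYY
YYYYY
YYYYY
YYYYY
YYYYY
YYYYY
RRRRY
RRRRY
KKKKW

Answer: 26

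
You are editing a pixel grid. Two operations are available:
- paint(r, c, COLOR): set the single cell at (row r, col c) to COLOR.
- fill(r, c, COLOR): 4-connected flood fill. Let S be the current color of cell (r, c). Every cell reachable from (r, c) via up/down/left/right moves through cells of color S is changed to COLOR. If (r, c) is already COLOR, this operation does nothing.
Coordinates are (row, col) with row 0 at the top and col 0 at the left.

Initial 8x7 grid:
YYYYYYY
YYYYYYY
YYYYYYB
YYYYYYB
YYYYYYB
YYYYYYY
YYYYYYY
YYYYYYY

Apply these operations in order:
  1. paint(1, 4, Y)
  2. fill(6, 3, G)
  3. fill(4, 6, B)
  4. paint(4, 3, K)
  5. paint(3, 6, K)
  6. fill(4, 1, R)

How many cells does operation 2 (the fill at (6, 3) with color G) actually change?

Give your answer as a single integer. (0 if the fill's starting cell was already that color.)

Answer: 53

Derivation:
After op 1 paint(1,4,Y):
YYYYYYY
YYYYYYY
YYYYYYB
YYYYYYB
YYYYYYB
YYYYYYY
YYYYYYY
YYYYYYY
After op 2 fill(6,3,G) [53 cells changed]:
GGGGGGG
GGGGGGG
GGGGGGB
GGGGGGB
GGGGGGB
GGGGGGG
GGGGGGG
GGGGGGG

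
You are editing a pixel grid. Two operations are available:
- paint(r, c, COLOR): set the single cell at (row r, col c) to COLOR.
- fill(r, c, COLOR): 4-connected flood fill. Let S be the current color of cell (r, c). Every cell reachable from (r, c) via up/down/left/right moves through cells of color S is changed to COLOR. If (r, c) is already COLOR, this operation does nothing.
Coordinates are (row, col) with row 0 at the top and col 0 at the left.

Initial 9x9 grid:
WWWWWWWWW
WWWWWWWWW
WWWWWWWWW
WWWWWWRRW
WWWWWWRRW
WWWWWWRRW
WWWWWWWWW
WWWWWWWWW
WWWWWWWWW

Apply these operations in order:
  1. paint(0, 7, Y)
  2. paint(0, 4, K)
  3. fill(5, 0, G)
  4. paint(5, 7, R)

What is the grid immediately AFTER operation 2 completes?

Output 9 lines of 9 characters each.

Answer: WWWWKWWYW
WWWWWWWWW
WWWWWWWWW
WWWWWWRRW
WWWWWWRRW
WWWWWWRRW
WWWWWWWWW
WWWWWWWWW
WWWWWWWWW

Derivation:
After op 1 paint(0,7,Y):
WWWWWWWYW
WWWWWWWWW
WWWWWWWWW
WWWWWWRRW
WWWWWWRRW
WWWWWWRRW
WWWWWWWWW
WWWWWWWWW
WWWWWWWWW
After op 2 paint(0,4,K):
WWWWKWWYW
WWWWWWWWW
WWWWWWWWW
WWWWWWRRW
WWWWWWRRW
WWWWWWRRW
WWWWWWWWW
WWWWWWWWW
WWWWWWWWW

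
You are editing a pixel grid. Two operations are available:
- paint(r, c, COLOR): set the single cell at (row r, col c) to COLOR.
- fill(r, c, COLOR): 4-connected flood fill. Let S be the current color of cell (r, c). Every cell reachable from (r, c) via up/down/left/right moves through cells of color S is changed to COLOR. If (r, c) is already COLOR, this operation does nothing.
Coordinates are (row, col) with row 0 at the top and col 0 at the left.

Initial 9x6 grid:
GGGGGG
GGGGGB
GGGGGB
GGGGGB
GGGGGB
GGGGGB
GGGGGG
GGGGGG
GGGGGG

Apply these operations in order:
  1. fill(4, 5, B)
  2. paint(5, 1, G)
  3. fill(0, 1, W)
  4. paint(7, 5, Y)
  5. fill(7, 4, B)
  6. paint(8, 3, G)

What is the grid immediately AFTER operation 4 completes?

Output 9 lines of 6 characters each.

After op 1 fill(4,5,B) [0 cells changed]:
GGGGGG
GGGGGB
GGGGGB
GGGGGB
GGGGGB
GGGGGB
GGGGGG
GGGGGG
GGGGGG
After op 2 paint(5,1,G):
GGGGGG
GGGGGB
GGGGGB
GGGGGB
GGGGGB
GGGGGB
GGGGGG
GGGGGG
GGGGGG
After op 3 fill(0,1,W) [49 cells changed]:
WWWWWW
WWWWWB
WWWWWB
WWWWWB
WWWWWB
WWWWWB
WWWWWW
WWWWWW
WWWWWW
After op 4 paint(7,5,Y):
WWWWWW
WWWWWB
WWWWWB
WWWWWB
WWWWWB
WWWWWB
WWWWWW
WWWWWY
WWWWWW

Answer: WWWWWW
WWWWWB
WWWWWB
WWWWWB
WWWWWB
WWWWWB
WWWWWW
WWWWWY
WWWWWW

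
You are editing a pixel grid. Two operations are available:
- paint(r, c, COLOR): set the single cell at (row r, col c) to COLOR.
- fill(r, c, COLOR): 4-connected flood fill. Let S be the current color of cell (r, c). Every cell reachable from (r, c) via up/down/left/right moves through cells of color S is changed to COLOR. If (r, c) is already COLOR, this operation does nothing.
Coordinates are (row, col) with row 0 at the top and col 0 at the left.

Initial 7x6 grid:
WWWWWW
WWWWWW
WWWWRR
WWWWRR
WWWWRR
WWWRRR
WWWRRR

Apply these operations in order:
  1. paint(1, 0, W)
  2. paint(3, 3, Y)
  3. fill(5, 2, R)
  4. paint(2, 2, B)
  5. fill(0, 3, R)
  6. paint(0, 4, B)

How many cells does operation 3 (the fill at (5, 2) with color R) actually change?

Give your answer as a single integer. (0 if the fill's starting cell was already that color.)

After op 1 paint(1,0,W):
WWWWWW
WWWWWW
WWWWRR
WWWWRR
WWWWRR
WWWRRR
WWWRRR
After op 2 paint(3,3,Y):
WWWWWW
WWWWWW
WWWWRR
WWWYRR
WWWWRR
WWWRRR
WWWRRR
After op 3 fill(5,2,R) [29 cells changed]:
RRRRRR
RRRRRR
RRRRRR
RRRYRR
RRRRRR
RRRRRR
RRRRRR

Answer: 29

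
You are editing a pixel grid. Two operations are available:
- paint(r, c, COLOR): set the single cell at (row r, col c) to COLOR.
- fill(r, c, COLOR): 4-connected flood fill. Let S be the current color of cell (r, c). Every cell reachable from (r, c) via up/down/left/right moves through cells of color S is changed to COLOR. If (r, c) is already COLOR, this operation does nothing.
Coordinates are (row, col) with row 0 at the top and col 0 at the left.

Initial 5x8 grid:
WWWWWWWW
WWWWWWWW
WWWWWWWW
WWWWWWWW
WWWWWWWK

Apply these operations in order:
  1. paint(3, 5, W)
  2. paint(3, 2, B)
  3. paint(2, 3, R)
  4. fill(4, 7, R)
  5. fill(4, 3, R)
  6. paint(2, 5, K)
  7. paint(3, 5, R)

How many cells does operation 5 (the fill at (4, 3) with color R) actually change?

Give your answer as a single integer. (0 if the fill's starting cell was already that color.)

After op 1 paint(3,5,W):
WWWWWWWW
WWWWWWWW
WWWWWWWW
WWWWWWWW
WWWWWWWK
After op 2 paint(3,2,B):
WWWWWWWW
WWWWWWWW
WWWWWWWW
WWBWWWWW
WWWWWWWK
After op 3 paint(2,3,R):
WWWWWWWW
WWWWWWWW
WWWRWWWW
WWBWWWWW
WWWWWWWK
After op 4 fill(4,7,R) [1 cells changed]:
WWWWWWWW
WWWWWWWW
WWWRWWWW
WWBWWWWW
WWWWWWWR
After op 5 fill(4,3,R) [37 cells changed]:
RRRRRRRR
RRRRRRRR
RRRRRRRR
RRBRRRRR
RRRRRRRR

Answer: 37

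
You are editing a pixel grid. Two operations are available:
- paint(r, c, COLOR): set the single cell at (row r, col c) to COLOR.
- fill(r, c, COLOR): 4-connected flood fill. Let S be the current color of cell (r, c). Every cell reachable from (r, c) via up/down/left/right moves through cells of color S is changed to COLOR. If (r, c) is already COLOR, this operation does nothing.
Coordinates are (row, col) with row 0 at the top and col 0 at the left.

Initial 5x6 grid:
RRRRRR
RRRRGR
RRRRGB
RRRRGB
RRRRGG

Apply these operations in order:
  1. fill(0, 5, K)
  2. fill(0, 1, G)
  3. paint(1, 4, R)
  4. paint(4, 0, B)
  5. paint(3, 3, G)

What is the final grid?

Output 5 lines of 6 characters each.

Answer: GGGGGG
GGGGRG
GGGGGB
GGGGGB
BGGGGG

Derivation:
After op 1 fill(0,5,K) [23 cells changed]:
KKKKKK
KKKKGK
KKKKGB
KKKKGB
KKKKGG
After op 2 fill(0,1,G) [23 cells changed]:
GGGGGG
GGGGGG
GGGGGB
GGGGGB
GGGGGG
After op 3 paint(1,4,R):
GGGGGG
GGGGRG
GGGGGB
GGGGGB
GGGGGG
After op 4 paint(4,0,B):
GGGGGG
GGGGRG
GGGGGB
GGGGGB
BGGGGG
After op 5 paint(3,3,G):
GGGGGG
GGGGRG
GGGGGB
GGGGGB
BGGGGG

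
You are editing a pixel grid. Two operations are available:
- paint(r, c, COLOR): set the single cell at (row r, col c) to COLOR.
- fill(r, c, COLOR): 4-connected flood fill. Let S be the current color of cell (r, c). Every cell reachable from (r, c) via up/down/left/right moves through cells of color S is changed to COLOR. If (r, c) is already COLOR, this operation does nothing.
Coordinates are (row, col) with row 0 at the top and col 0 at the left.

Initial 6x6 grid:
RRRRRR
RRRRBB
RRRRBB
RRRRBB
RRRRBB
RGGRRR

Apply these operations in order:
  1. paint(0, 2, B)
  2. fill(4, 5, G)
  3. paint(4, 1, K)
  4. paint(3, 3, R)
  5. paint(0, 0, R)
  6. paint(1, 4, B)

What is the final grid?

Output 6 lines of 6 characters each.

Answer: RRBRRR
RRRRBG
RRRRGG
RRRRGG
RKRRGG
RGGRRR

Derivation:
After op 1 paint(0,2,B):
RRBRRR
RRRRBB
RRRRBB
RRRRBB
RRRRBB
RGGRRR
After op 2 fill(4,5,G) [8 cells changed]:
RRBRRR
RRRRGG
RRRRGG
RRRRGG
RRRRGG
RGGRRR
After op 3 paint(4,1,K):
RRBRRR
RRRRGG
RRRRGG
RRRRGG
RKRRGG
RGGRRR
After op 4 paint(3,3,R):
RRBRRR
RRRRGG
RRRRGG
RRRRGG
RKRRGG
RGGRRR
After op 5 paint(0,0,R):
RRBRRR
RRRRGG
RRRRGG
RRRRGG
RKRRGG
RGGRRR
After op 6 paint(1,4,B):
RRBRRR
RRRRBG
RRRRGG
RRRRGG
RKRRGG
RGGRRR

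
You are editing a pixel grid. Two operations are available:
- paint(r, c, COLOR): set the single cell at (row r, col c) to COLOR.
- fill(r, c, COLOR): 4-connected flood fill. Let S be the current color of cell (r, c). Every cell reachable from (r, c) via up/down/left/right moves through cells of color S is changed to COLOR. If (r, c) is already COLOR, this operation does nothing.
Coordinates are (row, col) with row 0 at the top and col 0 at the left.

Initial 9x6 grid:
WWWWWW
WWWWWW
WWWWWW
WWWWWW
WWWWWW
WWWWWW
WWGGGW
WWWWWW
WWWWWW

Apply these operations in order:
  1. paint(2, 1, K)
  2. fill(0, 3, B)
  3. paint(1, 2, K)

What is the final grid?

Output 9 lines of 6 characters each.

After op 1 paint(2,1,K):
WWWWWW
WWWWWW
WKWWWW
WWWWWW
WWWWWW
WWWWWW
WWGGGW
WWWWWW
WWWWWW
After op 2 fill(0,3,B) [50 cells changed]:
BBBBBB
BBBBBB
BKBBBB
BBBBBB
BBBBBB
BBBBBB
BBGGGB
BBBBBB
BBBBBB
After op 3 paint(1,2,K):
BBBBBB
BBKBBB
BKBBBB
BBBBBB
BBBBBB
BBBBBB
BBGGGB
BBBBBB
BBBBBB

Answer: BBBBBB
BBKBBB
BKBBBB
BBBBBB
BBBBBB
BBBBBB
BBGGGB
BBBBBB
BBBBBB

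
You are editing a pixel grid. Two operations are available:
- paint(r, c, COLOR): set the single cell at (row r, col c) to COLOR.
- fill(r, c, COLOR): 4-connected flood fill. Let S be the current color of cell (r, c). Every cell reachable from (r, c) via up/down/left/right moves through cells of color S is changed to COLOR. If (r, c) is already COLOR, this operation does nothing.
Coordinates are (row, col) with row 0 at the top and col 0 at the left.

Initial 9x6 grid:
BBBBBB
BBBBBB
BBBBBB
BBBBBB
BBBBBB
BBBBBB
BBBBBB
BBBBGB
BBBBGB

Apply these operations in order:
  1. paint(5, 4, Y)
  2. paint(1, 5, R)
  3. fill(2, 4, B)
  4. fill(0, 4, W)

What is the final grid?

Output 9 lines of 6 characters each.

After op 1 paint(5,4,Y):
BBBBBB
BBBBBB
BBBBBB
BBBBBB
BBBBBB
BBBBYB
BBBBBB
BBBBGB
BBBBGB
After op 2 paint(1,5,R):
BBBBBB
BBBBBR
BBBBBB
BBBBBB
BBBBBB
BBBBYB
BBBBBB
BBBBGB
BBBBGB
After op 3 fill(2,4,B) [0 cells changed]:
BBBBBB
BBBBBR
BBBBBB
BBBBBB
BBBBBB
BBBBYB
BBBBBB
BBBBGB
BBBBGB
After op 4 fill(0,4,W) [50 cells changed]:
WWWWWW
WWWWWR
WWWWWW
WWWWWW
WWWWWW
WWWWYW
WWWWWW
WWWWGW
WWWWGW

Answer: WWWWWW
WWWWWR
WWWWWW
WWWWWW
WWWWWW
WWWWYW
WWWWWW
WWWWGW
WWWWGW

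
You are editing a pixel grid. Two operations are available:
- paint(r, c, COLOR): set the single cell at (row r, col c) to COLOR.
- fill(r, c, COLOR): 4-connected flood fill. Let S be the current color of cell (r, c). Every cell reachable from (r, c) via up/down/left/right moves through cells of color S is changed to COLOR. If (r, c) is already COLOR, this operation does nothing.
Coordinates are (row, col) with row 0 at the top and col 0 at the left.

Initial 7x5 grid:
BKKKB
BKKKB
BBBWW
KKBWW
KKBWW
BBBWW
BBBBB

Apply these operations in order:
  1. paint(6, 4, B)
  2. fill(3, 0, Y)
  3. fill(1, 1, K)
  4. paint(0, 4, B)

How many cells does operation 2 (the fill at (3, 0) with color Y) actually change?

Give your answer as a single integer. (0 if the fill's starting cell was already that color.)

Answer: 4

Derivation:
After op 1 paint(6,4,B):
BKKKB
BKKKB
BBBWW
KKBWW
KKBWW
BBBWW
BBBBB
After op 2 fill(3,0,Y) [4 cells changed]:
BKKKB
BKKKB
BBBWW
YYBWW
YYBWW
BBBWW
BBBBB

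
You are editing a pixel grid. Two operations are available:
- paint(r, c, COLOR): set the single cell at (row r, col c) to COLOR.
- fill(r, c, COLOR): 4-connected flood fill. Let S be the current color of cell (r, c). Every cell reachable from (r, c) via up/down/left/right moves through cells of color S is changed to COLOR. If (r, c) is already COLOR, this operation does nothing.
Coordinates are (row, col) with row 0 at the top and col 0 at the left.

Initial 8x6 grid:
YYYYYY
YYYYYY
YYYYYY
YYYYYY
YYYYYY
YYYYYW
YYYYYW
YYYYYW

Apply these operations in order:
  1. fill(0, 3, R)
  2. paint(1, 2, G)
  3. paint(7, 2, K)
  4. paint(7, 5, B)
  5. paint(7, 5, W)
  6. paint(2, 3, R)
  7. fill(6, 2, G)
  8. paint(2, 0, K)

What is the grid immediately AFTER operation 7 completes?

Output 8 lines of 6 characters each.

After op 1 fill(0,3,R) [45 cells changed]:
RRRRRR
RRRRRR
RRRRRR
RRRRRR
RRRRRR
RRRRRW
RRRRRW
RRRRRW
After op 2 paint(1,2,G):
RRRRRR
RRGRRR
RRRRRR
RRRRRR
RRRRRR
RRRRRW
RRRRRW
RRRRRW
After op 3 paint(7,2,K):
RRRRRR
RRGRRR
RRRRRR
RRRRRR
RRRRRR
RRRRRW
RRRRRW
RRKRRW
After op 4 paint(7,5,B):
RRRRRR
RRGRRR
RRRRRR
RRRRRR
RRRRRR
RRRRRW
RRRRRW
RRKRRB
After op 5 paint(7,5,W):
RRRRRR
RRGRRR
RRRRRR
RRRRRR
RRRRRR
RRRRRW
RRRRRW
RRKRRW
After op 6 paint(2,3,R):
RRRRRR
RRGRRR
RRRRRR
RRRRRR
RRRRRR
RRRRRW
RRRRRW
RRKRRW
After op 7 fill(6,2,G) [43 cells changed]:
GGGGGG
GGGGGG
GGGGGG
GGGGGG
GGGGGG
GGGGGW
GGGGGW
GGKGGW

Answer: GGGGGG
GGGGGG
GGGGGG
GGGGGG
GGGGGG
GGGGGW
GGGGGW
GGKGGW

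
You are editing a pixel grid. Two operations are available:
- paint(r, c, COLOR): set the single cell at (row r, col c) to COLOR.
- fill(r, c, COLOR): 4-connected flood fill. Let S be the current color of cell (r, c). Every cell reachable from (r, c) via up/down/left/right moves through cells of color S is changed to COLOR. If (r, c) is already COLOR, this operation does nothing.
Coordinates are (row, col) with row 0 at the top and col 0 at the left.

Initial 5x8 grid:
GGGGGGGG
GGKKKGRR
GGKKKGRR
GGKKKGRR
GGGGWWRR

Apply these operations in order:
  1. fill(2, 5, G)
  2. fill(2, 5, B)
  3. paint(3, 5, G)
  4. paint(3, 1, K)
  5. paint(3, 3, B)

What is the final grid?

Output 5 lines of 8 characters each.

After op 1 fill(2,5,G) [0 cells changed]:
GGGGGGGG
GGKKKGRR
GGKKKGRR
GGKKKGRR
GGGGWWRR
After op 2 fill(2,5,B) [21 cells changed]:
BBBBBBBB
BBKKKBRR
BBKKKBRR
BBKKKBRR
BBBBWWRR
After op 3 paint(3,5,G):
BBBBBBBB
BBKKKBRR
BBKKKBRR
BBKKKGRR
BBBBWWRR
After op 4 paint(3,1,K):
BBBBBBBB
BBKKKBRR
BBKKKBRR
BKKKKGRR
BBBBWWRR
After op 5 paint(3,3,B):
BBBBBBBB
BBKKKBRR
BBKKKBRR
BKKBKGRR
BBBBWWRR

Answer: BBBBBBBB
BBKKKBRR
BBKKKBRR
BKKBKGRR
BBBBWWRR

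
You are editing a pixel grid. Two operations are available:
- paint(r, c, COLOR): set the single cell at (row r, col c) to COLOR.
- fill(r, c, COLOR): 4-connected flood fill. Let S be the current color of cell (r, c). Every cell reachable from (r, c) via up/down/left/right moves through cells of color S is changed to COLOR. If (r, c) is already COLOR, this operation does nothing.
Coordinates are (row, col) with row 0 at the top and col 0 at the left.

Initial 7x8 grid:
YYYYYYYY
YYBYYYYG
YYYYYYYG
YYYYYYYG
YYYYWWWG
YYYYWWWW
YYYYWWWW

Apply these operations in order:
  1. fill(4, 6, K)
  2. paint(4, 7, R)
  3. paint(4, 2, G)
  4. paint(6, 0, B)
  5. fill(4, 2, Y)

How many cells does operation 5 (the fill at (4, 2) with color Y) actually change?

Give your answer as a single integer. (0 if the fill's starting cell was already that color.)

After op 1 fill(4,6,K) [11 cells changed]:
YYYYYYYY
YYBYYYYG
YYYYYYYG
YYYYYYYG
YYYYKKKG
YYYYKKKK
YYYYKKKK
After op 2 paint(4,7,R):
YYYYYYYY
YYBYYYYG
YYYYYYYG
YYYYYYYG
YYYYKKKR
YYYYKKKK
YYYYKKKK
After op 3 paint(4,2,G):
YYYYYYYY
YYBYYYYG
YYYYYYYG
YYYYYYYG
YYGYKKKR
YYYYKKKK
YYYYKKKK
After op 4 paint(6,0,B):
YYYYYYYY
YYBYYYYG
YYYYYYYG
YYYYYYYG
YYGYKKKR
YYYYKKKK
BYYYKKKK
After op 5 fill(4,2,Y) [1 cells changed]:
YYYYYYYY
YYBYYYYG
YYYYYYYG
YYYYYYYG
YYYYKKKR
YYYYKKKK
BYYYKKKK

Answer: 1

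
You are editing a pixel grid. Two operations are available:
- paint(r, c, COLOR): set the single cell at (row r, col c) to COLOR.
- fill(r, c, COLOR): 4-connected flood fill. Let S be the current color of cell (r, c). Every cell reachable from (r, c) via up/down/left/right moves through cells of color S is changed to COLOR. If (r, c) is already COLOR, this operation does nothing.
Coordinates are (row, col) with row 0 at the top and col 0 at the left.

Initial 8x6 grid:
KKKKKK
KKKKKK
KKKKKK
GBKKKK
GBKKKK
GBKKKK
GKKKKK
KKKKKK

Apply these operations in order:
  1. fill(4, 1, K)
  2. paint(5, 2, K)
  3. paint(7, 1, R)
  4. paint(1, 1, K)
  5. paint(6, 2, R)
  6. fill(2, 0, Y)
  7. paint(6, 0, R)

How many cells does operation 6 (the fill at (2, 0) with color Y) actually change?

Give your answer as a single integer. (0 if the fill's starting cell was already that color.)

Answer: 41

Derivation:
After op 1 fill(4,1,K) [3 cells changed]:
KKKKKK
KKKKKK
KKKKKK
GKKKKK
GKKKKK
GKKKKK
GKKKKK
KKKKKK
After op 2 paint(5,2,K):
KKKKKK
KKKKKK
KKKKKK
GKKKKK
GKKKKK
GKKKKK
GKKKKK
KKKKKK
After op 3 paint(7,1,R):
KKKKKK
KKKKKK
KKKKKK
GKKKKK
GKKKKK
GKKKKK
GKKKKK
KRKKKK
After op 4 paint(1,1,K):
KKKKKK
KKKKKK
KKKKKK
GKKKKK
GKKKKK
GKKKKK
GKKKKK
KRKKKK
After op 5 paint(6,2,R):
KKKKKK
KKKKKK
KKKKKK
GKKKKK
GKKKKK
GKKKKK
GKRKKK
KRKKKK
After op 6 fill(2,0,Y) [41 cells changed]:
YYYYYY
YYYYYY
YYYYYY
GYYYYY
GYYYYY
GYYYYY
GYRYYY
KRYYYY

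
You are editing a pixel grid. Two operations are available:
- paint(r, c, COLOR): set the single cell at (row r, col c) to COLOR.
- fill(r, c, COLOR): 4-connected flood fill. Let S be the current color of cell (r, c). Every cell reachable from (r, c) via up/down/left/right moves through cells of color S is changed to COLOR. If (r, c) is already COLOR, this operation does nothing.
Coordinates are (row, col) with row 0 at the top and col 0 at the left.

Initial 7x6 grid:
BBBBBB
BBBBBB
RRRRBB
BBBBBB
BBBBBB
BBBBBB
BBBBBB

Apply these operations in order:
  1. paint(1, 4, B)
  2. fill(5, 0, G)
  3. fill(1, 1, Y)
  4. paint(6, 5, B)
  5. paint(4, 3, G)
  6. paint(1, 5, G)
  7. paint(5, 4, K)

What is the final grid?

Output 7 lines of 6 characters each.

After op 1 paint(1,4,B):
BBBBBB
BBBBBB
RRRRBB
BBBBBB
BBBBBB
BBBBBB
BBBBBB
After op 2 fill(5,0,G) [38 cells changed]:
GGGGGG
GGGGGG
RRRRGG
GGGGGG
GGGGGG
GGGGGG
GGGGGG
After op 3 fill(1,1,Y) [38 cells changed]:
YYYYYY
YYYYYY
RRRRYY
YYYYYY
YYYYYY
YYYYYY
YYYYYY
After op 4 paint(6,5,B):
YYYYYY
YYYYYY
RRRRYY
YYYYYY
YYYYYY
YYYYYY
YYYYYB
After op 5 paint(4,3,G):
YYYYYY
YYYYYY
RRRRYY
YYYYYY
YYYGYY
YYYYYY
YYYYYB
After op 6 paint(1,5,G):
YYYYYY
YYYYYG
RRRRYY
YYYYYY
YYYGYY
YYYYYY
YYYYYB
After op 7 paint(5,4,K):
YYYYYY
YYYYYG
RRRRYY
YYYYYY
YYYGYY
YYYYKY
YYYYYB

Answer: YYYYYY
YYYYYG
RRRRYY
YYYYYY
YYYGYY
YYYYKY
YYYYYB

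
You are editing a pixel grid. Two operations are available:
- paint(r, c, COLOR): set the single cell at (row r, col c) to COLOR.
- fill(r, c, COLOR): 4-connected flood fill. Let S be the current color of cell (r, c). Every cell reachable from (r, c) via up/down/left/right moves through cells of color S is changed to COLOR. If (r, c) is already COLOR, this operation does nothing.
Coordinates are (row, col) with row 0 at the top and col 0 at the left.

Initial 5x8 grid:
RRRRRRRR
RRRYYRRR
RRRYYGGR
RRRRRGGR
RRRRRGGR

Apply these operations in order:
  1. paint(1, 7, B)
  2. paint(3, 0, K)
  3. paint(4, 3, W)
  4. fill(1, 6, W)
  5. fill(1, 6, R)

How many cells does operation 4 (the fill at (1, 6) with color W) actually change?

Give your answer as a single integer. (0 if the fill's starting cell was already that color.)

After op 1 paint(1,7,B):
RRRRRRRR
RRRYYRRB
RRRYYGGR
RRRRRGGR
RRRRRGGR
After op 2 paint(3,0,K):
RRRRRRRR
RRRYYRRB
RRRYYGGR
KRRRRGGR
RRRRRGGR
After op 3 paint(4,3,W):
RRRRRRRR
RRRYYRRB
RRRYYGGR
KRRRRGGR
RRRWRGGR
After op 4 fill(1,6,W) [24 cells changed]:
WWWWWWWW
WWWYYWWB
WWWYYGGR
KWWWWGGR
WWWWWGGR

Answer: 24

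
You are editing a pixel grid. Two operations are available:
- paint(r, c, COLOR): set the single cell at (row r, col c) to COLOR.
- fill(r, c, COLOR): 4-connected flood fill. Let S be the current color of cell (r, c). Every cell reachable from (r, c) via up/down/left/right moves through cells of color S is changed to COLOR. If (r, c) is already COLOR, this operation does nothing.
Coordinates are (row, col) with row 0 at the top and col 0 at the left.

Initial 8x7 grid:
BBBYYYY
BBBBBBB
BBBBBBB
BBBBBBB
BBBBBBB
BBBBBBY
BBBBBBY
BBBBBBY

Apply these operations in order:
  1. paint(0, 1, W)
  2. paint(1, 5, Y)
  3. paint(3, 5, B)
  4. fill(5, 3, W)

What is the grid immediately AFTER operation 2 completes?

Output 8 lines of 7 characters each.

After op 1 paint(0,1,W):
BWBYYYY
BBBBBBB
BBBBBBB
BBBBBBB
BBBBBBB
BBBBBBY
BBBBBBY
BBBBBBY
After op 2 paint(1,5,Y):
BWBYYYY
BBBBBYB
BBBBBBB
BBBBBBB
BBBBBBB
BBBBBBY
BBBBBBY
BBBBBBY

Answer: BWBYYYY
BBBBBYB
BBBBBBB
BBBBBBB
BBBBBBB
BBBBBBY
BBBBBBY
BBBBBBY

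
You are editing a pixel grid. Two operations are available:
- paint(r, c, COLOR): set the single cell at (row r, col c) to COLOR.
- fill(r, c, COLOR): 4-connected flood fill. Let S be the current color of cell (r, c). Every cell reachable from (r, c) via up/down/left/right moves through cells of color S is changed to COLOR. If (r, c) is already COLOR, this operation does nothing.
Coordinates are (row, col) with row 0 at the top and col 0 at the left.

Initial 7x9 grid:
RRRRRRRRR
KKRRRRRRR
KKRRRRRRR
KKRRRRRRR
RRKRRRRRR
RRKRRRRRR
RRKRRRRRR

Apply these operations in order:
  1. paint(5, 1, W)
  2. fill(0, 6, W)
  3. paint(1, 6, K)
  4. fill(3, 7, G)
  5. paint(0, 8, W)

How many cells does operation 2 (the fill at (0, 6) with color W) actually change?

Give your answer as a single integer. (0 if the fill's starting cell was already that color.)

Answer: 48

Derivation:
After op 1 paint(5,1,W):
RRRRRRRRR
KKRRRRRRR
KKRRRRRRR
KKRRRRRRR
RRKRRRRRR
RWKRRRRRR
RRKRRRRRR
After op 2 fill(0,6,W) [48 cells changed]:
WWWWWWWWW
KKWWWWWWW
KKWWWWWWW
KKWWWWWWW
RRKWWWWWW
RWKWWWWWW
RRKWWWWWW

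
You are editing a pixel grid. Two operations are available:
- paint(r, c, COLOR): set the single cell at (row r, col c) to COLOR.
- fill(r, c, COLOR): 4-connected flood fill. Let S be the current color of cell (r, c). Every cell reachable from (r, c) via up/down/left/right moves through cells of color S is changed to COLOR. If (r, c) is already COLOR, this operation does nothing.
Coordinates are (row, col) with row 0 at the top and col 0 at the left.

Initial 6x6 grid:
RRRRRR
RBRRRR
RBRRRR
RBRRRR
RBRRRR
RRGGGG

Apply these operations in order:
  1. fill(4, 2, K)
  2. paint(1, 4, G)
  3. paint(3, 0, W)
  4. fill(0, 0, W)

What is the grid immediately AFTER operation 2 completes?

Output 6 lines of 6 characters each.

Answer: KKKKKK
KBKKGK
KBKKKK
KBKKKK
KBKKKK
KKGGGG

Derivation:
After op 1 fill(4,2,K) [28 cells changed]:
KKKKKK
KBKKKK
KBKKKK
KBKKKK
KBKKKK
KKGGGG
After op 2 paint(1,4,G):
KKKKKK
KBKKGK
KBKKKK
KBKKKK
KBKKKK
KKGGGG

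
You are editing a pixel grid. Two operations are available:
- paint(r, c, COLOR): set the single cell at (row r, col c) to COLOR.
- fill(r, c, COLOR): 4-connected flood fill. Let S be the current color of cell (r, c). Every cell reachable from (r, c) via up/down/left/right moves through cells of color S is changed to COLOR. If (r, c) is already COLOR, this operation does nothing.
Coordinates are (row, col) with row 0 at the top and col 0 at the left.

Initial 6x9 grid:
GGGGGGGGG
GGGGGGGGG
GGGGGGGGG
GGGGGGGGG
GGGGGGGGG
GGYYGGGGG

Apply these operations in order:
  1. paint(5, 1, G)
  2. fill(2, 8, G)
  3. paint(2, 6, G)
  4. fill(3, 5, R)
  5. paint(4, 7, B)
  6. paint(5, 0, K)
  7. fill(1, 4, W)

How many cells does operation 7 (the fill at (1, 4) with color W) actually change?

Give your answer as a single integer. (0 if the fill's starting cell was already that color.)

After op 1 paint(5,1,G):
GGGGGGGGG
GGGGGGGGG
GGGGGGGGG
GGGGGGGGG
GGGGGGGGG
GGYYGGGGG
After op 2 fill(2,8,G) [0 cells changed]:
GGGGGGGGG
GGGGGGGGG
GGGGGGGGG
GGGGGGGGG
GGGGGGGGG
GGYYGGGGG
After op 3 paint(2,6,G):
GGGGGGGGG
GGGGGGGGG
GGGGGGGGG
GGGGGGGGG
GGGGGGGGG
GGYYGGGGG
After op 4 fill(3,5,R) [52 cells changed]:
RRRRRRRRR
RRRRRRRRR
RRRRRRRRR
RRRRRRRRR
RRRRRRRRR
RRYYRRRRR
After op 5 paint(4,7,B):
RRRRRRRRR
RRRRRRRRR
RRRRRRRRR
RRRRRRRRR
RRRRRRRBR
RRYYRRRRR
After op 6 paint(5,0,K):
RRRRRRRRR
RRRRRRRRR
RRRRRRRRR
RRRRRRRRR
RRRRRRRBR
KRYYRRRRR
After op 7 fill(1,4,W) [50 cells changed]:
WWWWWWWWW
WWWWWWWWW
WWWWWWWWW
WWWWWWWWW
WWWWWWWBW
KWYYWWWWW

Answer: 50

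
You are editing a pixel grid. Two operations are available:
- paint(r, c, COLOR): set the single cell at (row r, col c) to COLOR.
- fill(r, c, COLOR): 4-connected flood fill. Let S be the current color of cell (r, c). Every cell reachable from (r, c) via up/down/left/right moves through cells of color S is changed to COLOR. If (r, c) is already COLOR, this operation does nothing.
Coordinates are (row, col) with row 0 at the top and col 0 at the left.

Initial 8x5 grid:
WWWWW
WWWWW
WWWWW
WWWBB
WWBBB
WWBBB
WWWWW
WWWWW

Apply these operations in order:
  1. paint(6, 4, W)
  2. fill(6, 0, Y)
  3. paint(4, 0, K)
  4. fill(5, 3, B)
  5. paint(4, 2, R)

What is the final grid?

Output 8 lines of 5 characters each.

Answer: YYYYY
YYYYY
YYYYY
YYYBB
KYRBB
YYBBB
YYYYY
YYYYY

Derivation:
After op 1 paint(6,4,W):
WWWWW
WWWWW
WWWWW
WWWBB
WWBBB
WWBBB
WWWWW
WWWWW
After op 2 fill(6,0,Y) [32 cells changed]:
YYYYY
YYYYY
YYYYY
YYYBB
YYBBB
YYBBB
YYYYY
YYYYY
After op 3 paint(4,0,K):
YYYYY
YYYYY
YYYYY
YYYBB
KYBBB
YYBBB
YYYYY
YYYYY
After op 4 fill(5,3,B) [0 cells changed]:
YYYYY
YYYYY
YYYYY
YYYBB
KYBBB
YYBBB
YYYYY
YYYYY
After op 5 paint(4,2,R):
YYYYY
YYYYY
YYYYY
YYYBB
KYRBB
YYBBB
YYYYY
YYYYY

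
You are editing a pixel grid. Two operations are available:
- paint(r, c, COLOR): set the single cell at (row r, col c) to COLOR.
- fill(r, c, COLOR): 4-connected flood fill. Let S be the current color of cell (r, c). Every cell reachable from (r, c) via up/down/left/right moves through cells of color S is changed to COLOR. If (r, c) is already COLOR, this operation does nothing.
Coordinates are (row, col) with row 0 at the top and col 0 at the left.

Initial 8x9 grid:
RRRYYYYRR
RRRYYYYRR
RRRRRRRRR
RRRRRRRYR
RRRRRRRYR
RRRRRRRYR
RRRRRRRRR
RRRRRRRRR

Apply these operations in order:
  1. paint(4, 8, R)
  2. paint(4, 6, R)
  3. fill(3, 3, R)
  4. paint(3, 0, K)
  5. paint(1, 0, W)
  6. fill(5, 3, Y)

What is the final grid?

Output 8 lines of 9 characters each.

Answer: YYYYYYYYY
WYYYYYYYY
YYYYYYYYY
KYYYYYYYY
YYYYYYYYY
YYYYYYYYY
YYYYYYYYY
YYYYYYYYY

Derivation:
After op 1 paint(4,8,R):
RRRYYYYRR
RRRYYYYRR
RRRRRRRRR
RRRRRRRYR
RRRRRRRYR
RRRRRRRYR
RRRRRRRRR
RRRRRRRRR
After op 2 paint(4,6,R):
RRRYYYYRR
RRRYYYYRR
RRRRRRRRR
RRRRRRRYR
RRRRRRRYR
RRRRRRRYR
RRRRRRRRR
RRRRRRRRR
After op 3 fill(3,3,R) [0 cells changed]:
RRRYYYYRR
RRRYYYYRR
RRRRRRRRR
RRRRRRRYR
RRRRRRRYR
RRRRRRRYR
RRRRRRRRR
RRRRRRRRR
After op 4 paint(3,0,K):
RRRYYYYRR
RRRYYYYRR
RRRRRRRRR
KRRRRRRYR
RRRRRRRYR
RRRRRRRYR
RRRRRRRRR
RRRRRRRRR
After op 5 paint(1,0,W):
RRRYYYYRR
WRRYYYYRR
RRRRRRRRR
KRRRRRRYR
RRRRRRRYR
RRRRRRRYR
RRRRRRRRR
RRRRRRRRR
After op 6 fill(5,3,Y) [59 cells changed]:
YYYYYYYYY
WYYYYYYYY
YYYYYYYYY
KYYYYYYYY
YYYYYYYYY
YYYYYYYYY
YYYYYYYYY
YYYYYYYYY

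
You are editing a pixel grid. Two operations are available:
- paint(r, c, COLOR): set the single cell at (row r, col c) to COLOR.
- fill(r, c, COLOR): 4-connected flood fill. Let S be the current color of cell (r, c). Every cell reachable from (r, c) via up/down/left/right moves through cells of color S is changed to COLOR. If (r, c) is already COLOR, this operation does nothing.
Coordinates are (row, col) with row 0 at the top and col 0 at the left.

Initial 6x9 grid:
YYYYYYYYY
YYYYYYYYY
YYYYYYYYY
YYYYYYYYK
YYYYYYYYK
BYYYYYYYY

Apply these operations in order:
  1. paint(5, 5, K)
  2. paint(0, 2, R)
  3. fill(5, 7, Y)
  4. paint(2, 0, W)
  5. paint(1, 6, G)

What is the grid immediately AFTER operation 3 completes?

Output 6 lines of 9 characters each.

Answer: YYRYYYYYY
YYYYYYYYY
YYYYYYYYY
YYYYYYYYK
YYYYYYYYK
BYYYYKYYY

Derivation:
After op 1 paint(5,5,K):
YYYYYYYYY
YYYYYYYYY
YYYYYYYYY
YYYYYYYYK
YYYYYYYYK
BYYYYKYYY
After op 2 paint(0,2,R):
YYRYYYYYY
YYYYYYYYY
YYYYYYYYY
YYYYYYYYK
YYYYYYYYK
BYYYYKYYY
After op 3 fill(5,7,Y) [0 cells changed]:
YYRYYYYYY
YYYYYYYYY
YYYYYYYYY
YYYYYYYYK
YYYYYYYYK
BYYYYKYYY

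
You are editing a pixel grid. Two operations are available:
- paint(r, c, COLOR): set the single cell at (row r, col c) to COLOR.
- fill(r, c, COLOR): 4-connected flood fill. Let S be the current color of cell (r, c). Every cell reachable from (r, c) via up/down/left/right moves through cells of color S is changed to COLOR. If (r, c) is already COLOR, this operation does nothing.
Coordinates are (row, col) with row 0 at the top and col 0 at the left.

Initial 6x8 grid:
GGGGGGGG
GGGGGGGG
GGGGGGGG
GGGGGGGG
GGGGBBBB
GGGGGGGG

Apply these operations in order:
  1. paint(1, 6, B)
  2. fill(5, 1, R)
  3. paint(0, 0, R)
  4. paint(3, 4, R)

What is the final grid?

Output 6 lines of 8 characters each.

After op 1 paint(1,6,B):
GGGGGGGG
GGGGGGBG
GGGGGGGG
GGGGGGGG
GGGGBBBB
GGGGGGGG
After op 2 fill(5,1,R) [43 cells changed]:
RRRRRRRR
RRRRRRBR
RRRRRRRR
RRRRRRRR
RRRRBBBB
RRRRRRRR
After op 3 paint(0,0,R):
RRRRRRRR
RRRRRRBR
RRRRRRRR
RRRRRRRR
RRRRBBBB
RRRRRRRR
After op 4 paint(3,4,R):
RRRRRRRR
RRRRRRBR
RRRRRRRR
RRRRRRRR
RRRRBBBB
RRRRRRRR

Answer: RRRRRRRR
RRRRRRBR
RRRRRRRR
RRRRRRRR
RRRRBBBB
RRRRRRRR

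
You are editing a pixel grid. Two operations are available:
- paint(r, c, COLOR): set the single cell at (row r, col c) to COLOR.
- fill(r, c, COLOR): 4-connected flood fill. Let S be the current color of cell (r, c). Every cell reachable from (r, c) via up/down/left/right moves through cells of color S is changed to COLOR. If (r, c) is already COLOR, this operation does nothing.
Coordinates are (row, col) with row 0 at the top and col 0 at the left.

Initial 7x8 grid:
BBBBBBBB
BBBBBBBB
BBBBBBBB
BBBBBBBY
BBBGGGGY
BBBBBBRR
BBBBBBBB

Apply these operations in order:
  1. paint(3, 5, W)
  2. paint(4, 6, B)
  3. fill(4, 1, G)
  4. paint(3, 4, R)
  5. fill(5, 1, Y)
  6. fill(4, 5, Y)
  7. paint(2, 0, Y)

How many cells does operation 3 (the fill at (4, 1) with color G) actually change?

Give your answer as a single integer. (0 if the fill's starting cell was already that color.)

After op 1 paint(3,5,W):
BBBBBBBB
BBBBBBBB
BBBBBBBB
BBBBBWBY
BBBGGGGY
BBBBBBRR
BBBBBBBB
After op 2 paint(4,6,B):
BBBBBBBB
BBBBBBBB
BBBBBBBB
BBBBBWBY
BBBGGGBY
BBBBBBRR
BBBBBBBB
After op 3 fill(4,1,G) [48 cells changed]:
GGGGGGGG
GGGGGGGG
GGGGGGGG
GGGGGWGY
GGGGGGGY
GGGGGGRR
GGGGGGGG

Answer: 48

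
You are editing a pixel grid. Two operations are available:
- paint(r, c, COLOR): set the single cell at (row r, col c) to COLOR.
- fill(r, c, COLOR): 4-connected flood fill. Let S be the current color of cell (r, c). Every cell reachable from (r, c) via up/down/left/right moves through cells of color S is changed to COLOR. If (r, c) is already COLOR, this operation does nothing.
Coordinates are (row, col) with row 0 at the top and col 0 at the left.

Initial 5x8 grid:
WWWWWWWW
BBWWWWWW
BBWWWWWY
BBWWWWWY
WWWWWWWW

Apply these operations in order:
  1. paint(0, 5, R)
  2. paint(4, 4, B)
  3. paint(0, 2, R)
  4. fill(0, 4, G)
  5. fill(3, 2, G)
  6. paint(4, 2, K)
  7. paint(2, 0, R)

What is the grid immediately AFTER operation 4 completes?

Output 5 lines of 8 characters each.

After op 1 paint(0,5,R):
WWWWWRWW
BBWWWWWW
BBWWWWWY
BBWWWWWY
WWWWWWWW
After op 2 paint(4,4,B):
WWWWWRWW
BBWWWWWW
BBWWWWWY
BBWWWWWY
WWWWBWWW
After op 3 paint(0,2,R):
WWRWWRWW
BBWWWWWW
BBWWWWWY
BBWWWWWY
WWWWBWWW
After op 4 fill(0,4,G) [27 cells changed]:
WWRGGRGG
BBGGGGGG
BBGGGGGY
BBGGGGGY
GGGGBGGG

Answer: WWRGGRGG
BBGGGGGG
BBGGGGGY
BBGGGGGY
GGGGBGGG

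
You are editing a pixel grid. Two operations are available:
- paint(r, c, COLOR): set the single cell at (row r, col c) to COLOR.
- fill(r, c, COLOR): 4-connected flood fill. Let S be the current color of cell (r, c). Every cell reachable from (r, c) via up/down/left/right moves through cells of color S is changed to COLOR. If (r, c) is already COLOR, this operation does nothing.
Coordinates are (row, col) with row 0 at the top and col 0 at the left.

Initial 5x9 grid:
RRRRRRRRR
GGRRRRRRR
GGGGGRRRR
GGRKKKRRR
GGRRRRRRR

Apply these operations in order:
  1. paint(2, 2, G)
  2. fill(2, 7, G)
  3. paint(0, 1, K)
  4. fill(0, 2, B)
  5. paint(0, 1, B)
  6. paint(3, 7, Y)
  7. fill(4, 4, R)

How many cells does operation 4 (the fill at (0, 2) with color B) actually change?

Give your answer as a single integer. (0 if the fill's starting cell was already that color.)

After op 1 paint(2,2,G):
RRRRRRRRR
GGRRRRRRR
GGGGGRRRR
GGRKKKRRR
GGRRRRRRR
After op 2 fill(2,7,G) [31 cells changed]:
GGGGGGGGG
GGGGGGGGG
GGGGGGGGG
GGGKKKGGG
GGGGGGGGG
After op 3 paint(0,1,K):
GKGGGGGGG
GGGGGGGGG
GGGGGGGGG
GGGKKKGGG
GGGGGGGGG
After op 4 fill(0,2,B) [41 cells changed]:
BKBBBBBBB
BBBBBBBBB
BBBBBBBBB
BBBKKKBBB
BBBBBBBBB

Answer: 41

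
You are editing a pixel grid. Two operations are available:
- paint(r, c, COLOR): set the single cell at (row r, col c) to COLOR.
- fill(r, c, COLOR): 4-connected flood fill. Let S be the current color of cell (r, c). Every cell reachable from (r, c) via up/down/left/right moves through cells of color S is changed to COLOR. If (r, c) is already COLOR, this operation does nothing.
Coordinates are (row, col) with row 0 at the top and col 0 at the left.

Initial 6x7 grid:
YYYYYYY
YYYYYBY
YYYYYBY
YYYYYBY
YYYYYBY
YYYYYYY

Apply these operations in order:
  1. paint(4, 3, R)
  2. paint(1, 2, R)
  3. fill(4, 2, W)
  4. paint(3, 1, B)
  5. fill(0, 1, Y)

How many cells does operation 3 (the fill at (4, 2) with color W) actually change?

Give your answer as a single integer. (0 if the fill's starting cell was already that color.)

After op 1 paint(4,3,R):
YYYYYYY
YYYYYBY
YYYYYBY
YYYYYBY
YYYRYBY
YYYYYYY
After op 2 paint(1,2,R):
YYYYYYY
YYRYYBY
YYYYYBY
YYYYYBY
YYYRYBY
YYYYYYY
After op 3 fill(4,2,W) [36 cells changed]:
WWWWWWW
WWRWWBW
WWWWWBW
WWWWWBW
WWWRWBW
WWWWWWW

Answer: 36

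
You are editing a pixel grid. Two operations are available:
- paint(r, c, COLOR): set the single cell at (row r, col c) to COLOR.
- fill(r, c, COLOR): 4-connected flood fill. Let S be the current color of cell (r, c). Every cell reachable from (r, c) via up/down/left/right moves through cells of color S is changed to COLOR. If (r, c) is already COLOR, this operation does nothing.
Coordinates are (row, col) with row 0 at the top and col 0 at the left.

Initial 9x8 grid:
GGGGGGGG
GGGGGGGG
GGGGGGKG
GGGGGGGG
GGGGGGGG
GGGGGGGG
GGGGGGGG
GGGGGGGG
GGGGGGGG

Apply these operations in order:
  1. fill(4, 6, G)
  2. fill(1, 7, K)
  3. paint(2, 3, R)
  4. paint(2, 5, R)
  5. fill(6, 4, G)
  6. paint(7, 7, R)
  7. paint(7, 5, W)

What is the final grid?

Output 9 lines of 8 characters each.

After op 1 fill(4,6,G) [0 cells changed]:
GGGGGGGG
GGGGGGGG
GGGGGGKG
GGGGGGGG
GGGGGGGG
GGGGGGGG
GGGGGGGG
GGGGGGGG
GGGGGGGG
After op 2 fill(1,7,K) [71 cells changed]:
KKKKKKKK
KKKKKKKK
KKKKKKKK
KKKKKKKK
KKKKKKKK
KKKKKKKK
KKKKKKKK
KKKKKKKK
KKKKKKKK
After op 3 paint(2,3,R):
KKKKKKKK
KKKKKKKK
KKKRKKKK
KKKKKKKK
KKKKKKKK
KKKKKKKK
KKKKKKKK
KKKKKKKK
KKKKKKKK
After op 4 paint(2,5,R):
KKKKKKKK
KKKKKKKK
KKKRKRKK
KKKKKKKK
KKKKKKKK
KKKKKKKK
KKKKKKKK
KKKKKKKK
KKKKKKKK
After op 5 fill(6,4,G) [70 cells changed]:
GGGGGGGG
GGGGGGGG
GGGRGRGG
GGGGGGGG
GGGGGGGG
GGGGGGGG
GGGGGGGG
GGGGGGGG
GGGGGGGG
After op 6 paint(7,7,R):
GGGGGGGG
GGGGGGGG
GGGRGRGG
GGGGGGGG
GGGGGGGG
GGGGGGGG
GGGGGGGG
GGGGGGGR
GGGGGGGG
After op 7 paint(7,5,W):
GGGGGGGG
GGGGGGGG
GGGRGRGG
GGGGGGGG
GGGGGGGG
GGGGGGGG
GGGGGGGG
GGGGGWGR
GGGGGGGG

Answer: GGGGGGGG
GGGGGGGG
GGGRGRGG
GGGGGGGG
GGGGGGGG
GGGGGGGG
GGGGGGGG
GGGGGWGR
GGGGGGGG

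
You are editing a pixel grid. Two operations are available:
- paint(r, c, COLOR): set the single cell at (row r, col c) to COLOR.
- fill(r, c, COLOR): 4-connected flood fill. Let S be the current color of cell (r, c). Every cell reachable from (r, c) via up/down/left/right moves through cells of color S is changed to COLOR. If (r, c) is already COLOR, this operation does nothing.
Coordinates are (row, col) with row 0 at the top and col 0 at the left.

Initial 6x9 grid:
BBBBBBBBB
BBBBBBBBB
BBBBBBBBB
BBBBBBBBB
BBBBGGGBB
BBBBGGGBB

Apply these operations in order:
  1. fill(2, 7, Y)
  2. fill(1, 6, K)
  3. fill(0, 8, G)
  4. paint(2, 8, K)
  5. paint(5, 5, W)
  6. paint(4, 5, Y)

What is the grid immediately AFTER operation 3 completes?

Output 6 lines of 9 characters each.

Answer: GGGGGGGGG
GGGGGGGGG
GGGGGGGGG
GGGGGGGGG
GGGGGGGGG
GGGGGGGGG

Derivation:
After op 1 fill(2,7,Y) [48 cells changed]:
YYYYYYYYY
YYYYYYYYY
YYYYYYYYY
YYYYYYYYY
YYYYGGGYY
YYYYGGGYY
After op 2 fill(1,6,K) [48 cells changed]:
KKKKKKKKK
KKKKKKKKK
KKKKKKKKK
KKKKKKKKK
KKKKGGGKK
KKKKGGGKK
After op 3 fill(0,8,G) [48 cells changed]:
GGGGGGGGG
GGGGGGGGG
GGGGGGGGG
GGGGGGGGG
GGGGGGGGG
GGGGGGGGG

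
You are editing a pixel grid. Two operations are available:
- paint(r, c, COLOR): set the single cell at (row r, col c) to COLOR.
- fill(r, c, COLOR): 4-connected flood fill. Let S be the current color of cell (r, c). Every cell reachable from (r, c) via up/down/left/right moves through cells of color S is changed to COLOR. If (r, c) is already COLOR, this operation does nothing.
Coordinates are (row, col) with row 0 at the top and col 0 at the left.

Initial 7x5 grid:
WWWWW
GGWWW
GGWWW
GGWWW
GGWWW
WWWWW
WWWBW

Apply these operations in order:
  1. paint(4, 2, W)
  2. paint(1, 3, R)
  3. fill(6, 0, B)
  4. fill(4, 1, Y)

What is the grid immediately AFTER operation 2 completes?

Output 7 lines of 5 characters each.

Answer: WWWWW
GGWRW
GGWWW
GGWWW
GGWWW
WWWWW
WWWBW

Derivation:
After op 1 paint(4,2,W):
WWWWW
GGWWW
GGWWW
GGWWW
GGWWW
WWWWW
WWWBW
After op 2 paint(1,3,R):
WWWWW
GGWRW
GGWWW
GGWWW
GGWWW
WWWWW
WWWBW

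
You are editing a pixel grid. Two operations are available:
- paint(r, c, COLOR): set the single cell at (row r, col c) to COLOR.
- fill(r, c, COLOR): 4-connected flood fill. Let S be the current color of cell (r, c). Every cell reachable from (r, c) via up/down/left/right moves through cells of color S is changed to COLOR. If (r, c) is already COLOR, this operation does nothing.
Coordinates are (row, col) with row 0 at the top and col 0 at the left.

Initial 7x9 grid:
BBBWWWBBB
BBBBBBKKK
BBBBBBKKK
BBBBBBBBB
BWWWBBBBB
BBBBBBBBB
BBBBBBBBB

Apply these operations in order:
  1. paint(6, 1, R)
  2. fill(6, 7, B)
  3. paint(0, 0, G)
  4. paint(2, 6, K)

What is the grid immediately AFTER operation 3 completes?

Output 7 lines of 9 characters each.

Answer: GBBWWWBBB
BBBBBBKKK
BBBBBBKKK
BBBBBBBBB
BWWWBBBBB
BBBBBBBBB
BRBBBBBBB

Derivation:
After op 1 paint(6,1,R):
BBBWWWBBB
BBBBBBKKK
BBBBBBKKK
BBBBBBBBB
BWWWBBBBB
BBBBBBBBB
BRBBBBBBB
After op 2 fill(6,7,B) [0 cells changed]:
BBBWWWBBB
BBBBBBKKK
BBBBBBKKK
BBBBBBBBB
BWWWBBBBB
BBBBBBBBB
BRBBBBBBB
After op 3 paint(0,0,G):
GBBWWWBBB
BBBBBBKKK
BBBBBBKKK
BBBBBBBBB
BWWWBBBBB
BBBBBBBBB
BRBBBBBBB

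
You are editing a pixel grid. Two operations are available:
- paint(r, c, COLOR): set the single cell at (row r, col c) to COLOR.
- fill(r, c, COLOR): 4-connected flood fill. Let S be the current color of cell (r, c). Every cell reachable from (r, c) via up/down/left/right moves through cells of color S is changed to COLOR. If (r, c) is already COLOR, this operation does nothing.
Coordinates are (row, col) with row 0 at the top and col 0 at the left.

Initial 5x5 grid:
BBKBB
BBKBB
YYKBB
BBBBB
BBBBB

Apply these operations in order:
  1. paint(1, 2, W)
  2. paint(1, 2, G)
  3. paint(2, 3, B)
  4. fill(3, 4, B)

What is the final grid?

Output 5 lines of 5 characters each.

Answer: BBKBB
BBGBB
YYKBB
BBBBB
BBBBB

Derivation:
After op 1 paint(1,2,W):
BBKBB
BBWBB
YYKBB
BBBBB
BBBBB
After op 2 paint(1,2,G):
BBKBB
BBGBB
YYKBB
BBBBB
BBBBB
After op 3 paint(2,3,B):
BBKBB
BBGBB
YYKBB
BBBBB
BBBBB
After op 4 fill(3,4,B) [0 cells changed]:
BBKBB
BBGBB
YYKBB
BBBBB
BBBBB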